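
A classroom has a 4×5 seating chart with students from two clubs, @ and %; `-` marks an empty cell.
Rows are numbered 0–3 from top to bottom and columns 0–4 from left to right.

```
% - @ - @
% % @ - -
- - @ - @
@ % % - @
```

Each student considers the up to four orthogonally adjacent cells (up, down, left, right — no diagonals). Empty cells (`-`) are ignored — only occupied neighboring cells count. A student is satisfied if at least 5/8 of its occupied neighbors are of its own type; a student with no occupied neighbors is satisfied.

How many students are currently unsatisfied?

5

(0,0)% 1/1 ok
(0,2)@ 1/1 ok
(0,4)@ 0/0 ok
(1,0)% 2/2 ok
(1,1)% 1/2 unhappy
(1,2)@ 2/3 ok
(2,2)@ 1/2 unhappy
(2,4)@ 1/1 ok
(3,0)@ 0/1 unhappy
(3,1)% 1/2 unhappy
(3,2)% 1/2 unhappy
(3,4)@ 1/1 ok
Unsatisfied: (1,1), (2,2), (3,0), (3,1), (3,2) — 5 in total.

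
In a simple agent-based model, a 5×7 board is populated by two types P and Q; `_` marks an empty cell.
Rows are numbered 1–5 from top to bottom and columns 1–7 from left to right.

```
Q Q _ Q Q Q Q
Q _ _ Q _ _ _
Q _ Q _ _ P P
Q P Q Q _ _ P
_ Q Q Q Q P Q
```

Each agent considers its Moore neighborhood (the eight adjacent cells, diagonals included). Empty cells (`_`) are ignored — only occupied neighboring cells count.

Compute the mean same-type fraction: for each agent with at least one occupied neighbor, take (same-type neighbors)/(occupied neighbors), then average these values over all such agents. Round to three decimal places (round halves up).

Row 1: (1,1)Q 2/2 · (1,2)Q 2/2 · (1,4)Q 2/2 · (1,5)Q 3/3 · (1,6)Q 2/2 · (1,7)Q 1/1
Row 2: (2,1)Q 3/3 · (2,4)Q 3/3
Row 3: (3,1)Q 2/3 · (3,3)Q 3/4 · (3,6)P 2/2 · (3,7)P 2/2
Row 4: (4,1)Q 2/3 · (4,2)P 0/6 · (4,3)Q 5/6 · (4,4)Q 5/5 · (4,7)P 3/4
Row 5: (5,2)Q 3/4 · (5,3)Q 4/5 · (5,4)Q 4/4 · (5,5)Q 2/3 · (5,6)P 1/3 · (5,7)Q 0/2
Sum over 23 agents: 2/2 + 2/2 + 2/2 + 3/3 + 2/2 + 1/1 + 3/3 + 3/3 + 2/3 + 3/4 + 2/2 + 2/2 + 2/3 + 0/6 + 5/6 + 5/5 + 3/4 + 3/4 + 4/5 + 4/4 + 2/3 + 1/3 + 0/2 = 1093/60; mean = 1093/60 ÷ 23 = 1093/1380 = 0.792028… → 0.792.

0.792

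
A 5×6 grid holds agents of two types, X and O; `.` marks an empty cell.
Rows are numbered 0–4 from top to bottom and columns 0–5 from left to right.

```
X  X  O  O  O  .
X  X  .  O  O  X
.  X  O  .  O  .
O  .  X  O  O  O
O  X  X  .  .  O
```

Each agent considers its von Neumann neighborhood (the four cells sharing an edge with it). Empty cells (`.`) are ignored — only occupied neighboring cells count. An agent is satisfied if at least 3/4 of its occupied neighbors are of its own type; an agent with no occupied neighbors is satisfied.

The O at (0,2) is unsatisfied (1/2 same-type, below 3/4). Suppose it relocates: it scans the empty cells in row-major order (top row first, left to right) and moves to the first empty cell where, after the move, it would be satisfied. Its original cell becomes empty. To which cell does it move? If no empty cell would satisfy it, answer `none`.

Vacating (0,2). Empty cells in order:
  (0,5): 1/2 same-type → still unsatisfied.
  (1,2): 2/3 same-type → still unsatisfied.
  (2,0): 1/3 same-type → still unsatisfied.
  (2,3): 4/4 same-type → satisfied — stop here.

(2,3)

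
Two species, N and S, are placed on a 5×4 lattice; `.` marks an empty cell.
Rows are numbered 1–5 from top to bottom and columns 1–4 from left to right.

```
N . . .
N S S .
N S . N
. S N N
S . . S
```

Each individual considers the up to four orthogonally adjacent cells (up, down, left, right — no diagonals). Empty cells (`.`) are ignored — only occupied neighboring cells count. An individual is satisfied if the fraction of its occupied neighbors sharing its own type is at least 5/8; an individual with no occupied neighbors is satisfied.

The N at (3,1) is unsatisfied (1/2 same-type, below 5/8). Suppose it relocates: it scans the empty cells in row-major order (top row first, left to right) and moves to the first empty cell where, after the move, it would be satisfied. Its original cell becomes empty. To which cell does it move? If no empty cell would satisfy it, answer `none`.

(1,4)

Vacating (3,1). Empty cells in order:
  (1,2): 1/2 same-type → still unsatisfied.
  (1,3): 0/1 same-type → still unsatisfied.
  (1,4): 0/0 same-type → satisfied — stop here.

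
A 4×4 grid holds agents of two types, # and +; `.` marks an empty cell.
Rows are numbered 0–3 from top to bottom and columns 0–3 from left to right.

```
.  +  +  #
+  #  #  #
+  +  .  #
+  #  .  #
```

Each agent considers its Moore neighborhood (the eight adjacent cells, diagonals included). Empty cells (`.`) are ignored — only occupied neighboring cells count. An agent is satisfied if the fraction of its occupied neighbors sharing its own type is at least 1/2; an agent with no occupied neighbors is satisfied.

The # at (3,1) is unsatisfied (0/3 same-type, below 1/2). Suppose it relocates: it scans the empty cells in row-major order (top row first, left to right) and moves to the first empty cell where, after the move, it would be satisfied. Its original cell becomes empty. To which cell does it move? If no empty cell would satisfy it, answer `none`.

(2,2)

Vacating (3,1). Empty cells in order:
  (0,0): 1/3 same-type → still unsatisfied.
  (2,2): 5/6 same-type → satisfied — stop here.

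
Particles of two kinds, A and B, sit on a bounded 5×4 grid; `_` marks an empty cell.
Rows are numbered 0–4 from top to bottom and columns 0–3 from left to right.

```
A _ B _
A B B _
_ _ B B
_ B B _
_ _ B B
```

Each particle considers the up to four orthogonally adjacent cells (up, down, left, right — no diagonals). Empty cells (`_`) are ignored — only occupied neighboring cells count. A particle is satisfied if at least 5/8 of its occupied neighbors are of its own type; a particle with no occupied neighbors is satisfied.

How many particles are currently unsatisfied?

Row 0: (0,0)A 1/1 ok · (0,2)B 1/1 ok
Row 1: (1,0)A 1/2 unhappy · (1,1)B 1/2 unhappy · (1,2)B 3/3 ok
Row 2: (2,2)B 3/3 ok · (2,3)B 1/1 ok
Row 3: (3,1)B 1/1 ok · (3,2)B 3/3 ok
Row 4: (4,2)B 2/2 ok · (4,3)B 1/1 ok
Unsatisfied: (1,0), (1,1) — 2 in total.

2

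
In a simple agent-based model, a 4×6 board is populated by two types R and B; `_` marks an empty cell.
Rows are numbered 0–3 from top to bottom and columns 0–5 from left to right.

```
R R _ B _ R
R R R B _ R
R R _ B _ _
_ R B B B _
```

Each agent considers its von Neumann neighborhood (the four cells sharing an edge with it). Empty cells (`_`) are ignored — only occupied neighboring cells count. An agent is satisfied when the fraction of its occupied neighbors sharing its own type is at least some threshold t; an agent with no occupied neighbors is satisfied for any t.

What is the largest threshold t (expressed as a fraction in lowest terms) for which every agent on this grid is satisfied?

(0,0)R 2/2
(0,1)R 2/2
(0,3)B 1/1
(0,5)R 1/1
(1,0)R 3/3
(1,1)R 4/4
(1,2)R 1/2
(1,3)B 2/3
(1,5)R 1/1
(2,0)R 2/2
(2,1)R 3/3
(2,3)B 2/2
(3,1)R 1/2
(3,2)B 1/2
(3,3)B 3/3
(3,4)B 1/1
The smallest same-type fraction is 1/2 at (1,2), which reduces to 1/2. Any threshold above that leaves this agent unsatisfied.

1/2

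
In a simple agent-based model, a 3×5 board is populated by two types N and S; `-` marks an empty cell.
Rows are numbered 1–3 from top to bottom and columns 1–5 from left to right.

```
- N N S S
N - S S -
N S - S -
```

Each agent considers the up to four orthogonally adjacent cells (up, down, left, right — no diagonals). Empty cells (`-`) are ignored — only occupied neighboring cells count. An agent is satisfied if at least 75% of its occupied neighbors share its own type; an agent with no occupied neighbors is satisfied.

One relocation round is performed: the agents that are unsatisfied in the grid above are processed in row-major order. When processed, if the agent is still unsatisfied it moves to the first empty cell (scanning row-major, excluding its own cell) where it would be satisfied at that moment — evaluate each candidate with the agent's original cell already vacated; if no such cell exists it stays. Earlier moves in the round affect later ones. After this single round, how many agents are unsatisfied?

Initially unsatisfied (in order): (1,3), (1,4), (2,3), (3,1), (3,2).
  (1,3) → (1,1).
  (1,4): now satisfied by earlier moves; stays.
  (2,3): now satisfied by earlier moves; stays.
  (3,1): no empty cell satisfies it; stays.
  (3,2) → (2,5).
Resulting grid:
N N - S S
N - S S S
N - - S -
All satisfied now.

0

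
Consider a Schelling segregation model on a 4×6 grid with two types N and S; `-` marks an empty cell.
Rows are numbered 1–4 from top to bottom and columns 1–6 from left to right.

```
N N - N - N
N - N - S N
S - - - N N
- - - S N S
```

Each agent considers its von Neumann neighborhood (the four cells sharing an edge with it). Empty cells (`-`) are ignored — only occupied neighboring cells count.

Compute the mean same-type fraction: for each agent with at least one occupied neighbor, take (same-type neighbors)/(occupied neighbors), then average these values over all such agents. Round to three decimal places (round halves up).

0.486

(1,1)N 2/2
(1,2)N 1/1
(1,4)N — no occupied neighbors
(1,6)N 1/1
(2,1)N 1/2
(2,3)N — no occupied neighbors
(2,5)S 0/2
(2,6)N 2/3
(3,1)S 0/1
(3,5)N 2/3
(3,6)N 2/3
(4,4)S 0/1
(4,5)N 1/3
(4,6)S 0/2
Sum over 12 agents: 2/2 + 1/1 + 1/1 + 1/2 + 0/2 + 2/3 + 0/1 + 2/3 + 2/3 + 0/1 + 1/3 + 0/2 = 35/6; mean = 35/6 ÷ 12 = 35/72 = 0.486111… → 0.486.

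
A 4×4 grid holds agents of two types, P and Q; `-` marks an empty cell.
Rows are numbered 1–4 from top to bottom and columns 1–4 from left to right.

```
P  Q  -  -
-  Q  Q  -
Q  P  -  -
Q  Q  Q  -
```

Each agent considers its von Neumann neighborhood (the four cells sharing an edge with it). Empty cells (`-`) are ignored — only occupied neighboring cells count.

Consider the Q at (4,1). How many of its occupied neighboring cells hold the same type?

Occupied neighbors of (4,1): (3,1)=Q, (4,2)=Q.
Same type (Q): 2 of 2.

2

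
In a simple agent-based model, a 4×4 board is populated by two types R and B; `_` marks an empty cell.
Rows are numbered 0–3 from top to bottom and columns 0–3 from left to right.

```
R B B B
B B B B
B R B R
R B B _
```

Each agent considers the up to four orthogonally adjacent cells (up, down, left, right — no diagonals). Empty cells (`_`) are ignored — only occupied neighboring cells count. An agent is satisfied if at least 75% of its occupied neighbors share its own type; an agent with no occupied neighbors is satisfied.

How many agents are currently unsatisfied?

Row 0: (0,0)R 0/2 ✗ · (0,1)B 2/3 ✗ · (0,2)B 3/3 ✓ · (0,3)B 2/2 ✓
Row 1: (1,0)B 2/3 ✗ · (1,1)B 3/4 ✓ · (1,2)B 4/4 ✓ · (1,3)B 2/3 ✗
Row 2: (2,0)B 1/3 ✗ · (2,1)R 0/4 ✗ · (2,2)B 2/4 ✗ · (2,3)R 0/2 ✗
Row 3: (3,0)R 0/2 ✗ · (3,1)B 1/3 ✗ · (3,2)B 2/2 ✓
Unsatisfied: (0,0), (0,1), (1,0), (1,3), (2,0), (2,1), (2,2), (2,3), (3,0), (3,1) — 10 in total.

10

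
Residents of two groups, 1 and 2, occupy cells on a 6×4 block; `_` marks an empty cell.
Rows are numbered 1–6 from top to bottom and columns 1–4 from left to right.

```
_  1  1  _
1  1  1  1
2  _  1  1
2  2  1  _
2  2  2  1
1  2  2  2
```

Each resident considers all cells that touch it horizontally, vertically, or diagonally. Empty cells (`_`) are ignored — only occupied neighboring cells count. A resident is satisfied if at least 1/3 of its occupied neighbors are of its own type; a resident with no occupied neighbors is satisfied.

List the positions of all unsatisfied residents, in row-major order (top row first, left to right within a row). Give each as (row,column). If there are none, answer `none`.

(5,4), (6,1)

Row 1: (1,2)1 4/4 satisfied · (1,3)1 4/4 satisfied
Row 2: (2,1)1 2/3 satisfied · (2,2)1 5/6 satisfied · (2,3)1 6/6 satisfied · (2,4)1 4/4 satisfied
Row 3: (3,1)2 2/4 satisfied · (3,3)1 5/6 satisfied · (3,4)1 4/4 satisfied
Row 4: (4,1)2 4/4 satisfied · (4,2)2 5/7 satisfied · (4,3)1 3/6 satisfied
Row 5: (5,1)2 4/5 satisfied · (5,2)2 6/8 satisfied · (5,3)2 5/7 satisfied · (5,4)1 1/4 not
Row 6: (6,1)1 0/3 not · (6,2)2 4/5 satisfied · (6,3)2 4/5 satisfied · (6,4)2 2/3 satisfied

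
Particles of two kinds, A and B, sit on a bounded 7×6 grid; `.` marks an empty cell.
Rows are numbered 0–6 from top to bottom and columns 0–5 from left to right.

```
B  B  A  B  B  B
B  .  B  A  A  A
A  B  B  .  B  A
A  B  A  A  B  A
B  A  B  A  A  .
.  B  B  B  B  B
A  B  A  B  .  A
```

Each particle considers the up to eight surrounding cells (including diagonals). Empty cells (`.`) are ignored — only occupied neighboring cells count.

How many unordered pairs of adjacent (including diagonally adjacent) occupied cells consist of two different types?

56

Scan each occupied cell's neighbors to the right and below (and the two forward diagonals) so each pair is counted once.
From row 0: 10 unlike of 18 pairs (running 10/18).
From row 1: 6 unlike of 13 pairs (running 16/31).
From row 2: 10 unlike of 16 pairs (running 26/47).
From row 3: 10 unlike of 19 pairs (running 36/66).
From row 4: 11 unlike of 16 pairs (running 47/82).
From row 5: 6 unlike of 15 pairs (running 53/97).
From row 6: 3 unlike of 3 pairs (running 56/100).
Total adjacent occupied pairs: 100; unlike-type pairs: 56.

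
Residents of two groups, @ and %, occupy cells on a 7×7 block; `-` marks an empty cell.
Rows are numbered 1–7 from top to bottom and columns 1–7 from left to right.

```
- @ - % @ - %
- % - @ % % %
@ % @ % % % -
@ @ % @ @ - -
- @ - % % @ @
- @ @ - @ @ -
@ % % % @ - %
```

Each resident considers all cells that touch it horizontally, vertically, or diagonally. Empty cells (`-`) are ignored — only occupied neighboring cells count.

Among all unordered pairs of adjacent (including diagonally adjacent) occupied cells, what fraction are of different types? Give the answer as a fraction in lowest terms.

1/2

Scan each occupied cell's neighbors to the right and below (and the two forward diagonals) so each pair is counted once.
From row 1: 5 unlike of 9 pairs (running 5/9).
From row 2: 5 unlike of 15 pairs (running 10/24).
From row 3: 11 unlike of 19 pairs (running 21/43).
From row 4: 7 unlike of 13 pairs (running 28/56).
From row 5: 5 unlike of 12 pairs (running 33/68).
From row 6: 7 unlike of 12 pairs (running 40/80).
From row 7: 2 unlike of 4 pairs (running 42/84).
Total adjacent occupied pairs: 84; unlike-type pairs: 42.
42/84 reduces to 1/2.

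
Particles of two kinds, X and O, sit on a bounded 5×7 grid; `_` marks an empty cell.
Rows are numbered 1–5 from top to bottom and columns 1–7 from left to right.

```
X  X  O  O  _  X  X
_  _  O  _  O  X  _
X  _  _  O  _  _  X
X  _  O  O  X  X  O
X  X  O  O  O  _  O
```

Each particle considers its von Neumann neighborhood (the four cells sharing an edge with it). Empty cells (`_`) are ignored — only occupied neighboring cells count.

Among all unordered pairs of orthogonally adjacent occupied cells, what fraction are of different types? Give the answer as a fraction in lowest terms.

Scan each occupied cell's neighbors to the right and below so each pair is counted once.
Row 1: X(1,1)–X(1,2)= X(1,2)–O(1,3)≠ O(1,3)–O(1,4)= O(1,3)–O(2,3)= X(1,6)–X(1,7)= X(1,6)–X(2,6)=  → 1/6 unlike.
Row 2: O(2,5)–X(2,6)≠  → 1/1 unlike.
Row 3: X(3,1)–X(4,1)= O(3,4)–O(4,4)= X(3,7)–O(4,7)≠  → 1/3 unlike.
Row 4: X(4,1)–X(5,1)= O(4,3)–O(4,4)= O(4,3)–O(5,3)= O(4,4)–X(4,5)≠ O(4,4)–O(5,4)= X(4,5)–X(4,6)= X(4,5)–O(5,5)≠ X(4,6)–O(4,7)≠ O(4,7)–O(5,7)=  → 3/9 unlike.
Row 5: X(5,1)–X(5,2)= X(5,2)–O(5,3)≠ O(5,3)–O(5,4)= O(5,4)–O(5,5)=  → 1/4 unlike.
Total adjacent occupied pairs: 23; unlike-type pairs: 7.
7/23 is already in lowest terms.

7/23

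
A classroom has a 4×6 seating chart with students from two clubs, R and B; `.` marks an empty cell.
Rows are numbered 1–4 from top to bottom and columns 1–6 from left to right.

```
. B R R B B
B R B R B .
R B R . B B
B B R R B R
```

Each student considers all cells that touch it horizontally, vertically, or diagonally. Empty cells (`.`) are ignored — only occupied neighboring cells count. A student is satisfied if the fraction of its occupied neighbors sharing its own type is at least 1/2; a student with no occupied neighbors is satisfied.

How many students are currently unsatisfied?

(1,2)B 2/4 ✓
(1,3)R 3/5 ✓
(1,4)R 2/5 ✗
(1,5)B 2/4 ✓
(1,6)B 2/2 ✓
(2,1)B 2/4 ✓
(2,2)R 3/7 ✗
(2,3)B 2/7 ✗
(2,4)R 3/7 ✗
(2,5)B 4/6 ✓
(3,1)R 1/5 ✗
(3,2)B 4/8 ✓
(3,3)R 4/7 ✓
(3,5)B 3/6 ✓
(3,6)B 3/4 ✓
(4,1)B 2/3 ✓
(4,2)B 2/5 ✗
(4,3)R 2/4 ✓
(4,4)R 2/4 ✓
(4,5)B 2/4 ✓
(4,6)R 0/3 ✗
Unsatisfied: (1,4), (2,2), (2,3), (2,4), (3,1), (4,2), (4,6) — 7 in total.

7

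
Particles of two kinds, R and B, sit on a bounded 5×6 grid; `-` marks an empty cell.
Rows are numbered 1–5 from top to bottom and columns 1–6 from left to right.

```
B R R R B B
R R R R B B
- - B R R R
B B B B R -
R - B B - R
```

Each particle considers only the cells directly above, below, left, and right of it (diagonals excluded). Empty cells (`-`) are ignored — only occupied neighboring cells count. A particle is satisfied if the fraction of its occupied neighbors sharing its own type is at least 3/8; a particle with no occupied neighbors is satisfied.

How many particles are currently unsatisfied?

Row 1: (1,1)B 0/2 unhappy · (1,2)R 2/3 ok · (1,3)R 3/3 ok · (1,4)R 2/3 ok · (1,5)B 2/3 ok · (1,6)B 2/2 ok
Row 2: (2,1)R 1/2 ok · (2,2)R 3/3 ok · (2,3)R 3/4 ok · (2,4)R 3/4 ok · (2,5)B 2/4 ok · (2,6)B 2/3 ok
Row 3: (3,3)B 1/3 unhappy · (3,4)R 2/4 ok · (3,5)R 3/4 ok · (3,6)R 1/2 ok
Row 4: (4,1)B 1/2 ok · (4,2)B 2/2 ok · (4,3)B 4/4 ok · (4,4)B 2/4 ok · (4,5)R 1/2 ok
Row 5: (5,1)R 0/1 unhappy · (5,3)B 2/2 ok · (5,4)B 2/2 ok · (5,6)R 0/0 ok
Unsatisfied: (1,1), (3,3), (5,1) — 3 in total.

3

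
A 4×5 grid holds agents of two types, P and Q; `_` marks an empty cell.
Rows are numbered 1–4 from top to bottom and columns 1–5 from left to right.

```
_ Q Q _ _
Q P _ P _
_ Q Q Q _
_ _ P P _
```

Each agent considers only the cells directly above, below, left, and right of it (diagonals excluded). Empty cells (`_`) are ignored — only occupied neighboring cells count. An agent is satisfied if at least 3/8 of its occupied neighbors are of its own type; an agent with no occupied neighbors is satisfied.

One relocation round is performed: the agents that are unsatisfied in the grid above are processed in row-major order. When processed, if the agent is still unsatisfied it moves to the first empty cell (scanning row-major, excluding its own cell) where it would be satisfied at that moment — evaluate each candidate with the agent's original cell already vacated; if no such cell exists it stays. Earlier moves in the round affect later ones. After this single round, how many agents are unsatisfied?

0

Initially unsatisfied (in order): (2,1), (2,2), (2,4), (3,4).
  (2,1) → (1,1).
  (2,2) → (1,4).
  (2,4): now satisfied by earlier moves; stays.
  (3,4) → (2,1).
Resulting grid:
Q Q Q P _
Q _ _ P _
_ Q Q _ _
_ _ P P _
All satisfied now.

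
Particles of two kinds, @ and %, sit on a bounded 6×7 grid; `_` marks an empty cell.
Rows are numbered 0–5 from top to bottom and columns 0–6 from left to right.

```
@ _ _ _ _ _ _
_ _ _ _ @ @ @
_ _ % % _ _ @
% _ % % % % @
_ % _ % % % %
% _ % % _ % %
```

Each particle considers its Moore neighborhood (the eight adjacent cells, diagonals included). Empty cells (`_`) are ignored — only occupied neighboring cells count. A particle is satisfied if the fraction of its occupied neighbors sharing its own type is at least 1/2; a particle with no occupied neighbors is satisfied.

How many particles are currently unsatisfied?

1

Row 0: (0,0)@ 0/0 satisfied
Row 1: (1,4)@ 1/2 satisfied · (1,5)@ 3/3 satisfied · (1,6)@ 2/2 satisfied
Row 2: (2,2)% 3/3 satisfied · (2,3)% 4/5 satisfied · (2,6)@ 3/4 satisfied
Row 3: (3,0)% 1/1 satisfied · (3,2)% 5/5 satisfied · (3,3)% 6/6 satisfied · (3,4)% 6/6 satisfied · (3,5)% 4/6 satisfied · (3,6)@ 1/4 not
Row 4: (4,1)% 4/4 satisfied · (4,3)% 6/6 satisfied · (4,4)% 7/7 satisfied · (4,5)% 6/7 satisfied · (4,6)% 4/5 satisfied
Row 5: (5,0)% 1/1 satisfied · (5,2)% 3/3 satisfied · (5,3)% 3/3 satisfied · (5,5)% 4/4 satisfied · (5,6)% 3/3 satisfied
Unsatisfied: (3,6) — 1 in total.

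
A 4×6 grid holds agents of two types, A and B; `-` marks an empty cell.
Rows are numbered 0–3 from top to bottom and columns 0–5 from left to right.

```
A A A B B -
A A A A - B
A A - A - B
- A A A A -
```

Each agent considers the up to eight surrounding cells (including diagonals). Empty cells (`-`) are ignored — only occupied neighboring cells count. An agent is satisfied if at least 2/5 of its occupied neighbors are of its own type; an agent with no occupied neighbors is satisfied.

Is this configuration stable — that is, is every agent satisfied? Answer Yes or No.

(0,0)A 3/3 ok
(0,1)A 5/5 ok
(0,2)A 4/5 ok
(0,3)B 1/4 unhappy
(0,4)B 2/3 ok
(1,0)A 5/5 ok
(1,1)A 7/7 ok
(1,2)A 6/7 ok
(1,3)A 3/5 ok
(1,5)B 2/2 ok
(2,0)A 4/4 ok
(2,1)A 6/6 ok
(2,3)A 5/5 ok
(2,5)B 1/2 ok
(3,1)A 3/3 ok
(3,2)A 4/4 ok
(3,3)A 3/3 ok
(3,4)A 2/3 ok
For instance (0,3) has only 1/4 same-type neighbors, below 2/5.

No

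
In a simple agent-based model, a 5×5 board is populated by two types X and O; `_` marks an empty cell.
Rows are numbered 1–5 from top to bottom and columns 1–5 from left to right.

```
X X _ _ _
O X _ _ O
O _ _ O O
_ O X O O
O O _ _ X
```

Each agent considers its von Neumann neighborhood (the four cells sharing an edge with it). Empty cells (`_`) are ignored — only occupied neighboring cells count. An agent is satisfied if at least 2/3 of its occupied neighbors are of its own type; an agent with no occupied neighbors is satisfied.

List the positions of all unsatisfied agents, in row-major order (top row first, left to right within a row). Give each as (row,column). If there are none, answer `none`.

(1,1)X 1/2 ✗
(1,2)X 2/2 ✓
(2,1)O 1/3 ✗
(2,2)X 1/2 ✗
(2,5)O 1/1 ✓
(3,1)O 1/1 ✓
(3,4)O 2/2 ✓
(3,5)O 3/3 ✓
(4,2)O 1/2 ✗
(4,3)X 0/2 ✗
(4,4)O 2/3 ✓
(4,5)O 2/3 ✓
(5,1)O 1/1 ✓
(5,2)O 2/2 ✓
(5,5)X 0/1 ✗

(1,1), (2,1), (2,2), (4,2), (4,3), (5,5)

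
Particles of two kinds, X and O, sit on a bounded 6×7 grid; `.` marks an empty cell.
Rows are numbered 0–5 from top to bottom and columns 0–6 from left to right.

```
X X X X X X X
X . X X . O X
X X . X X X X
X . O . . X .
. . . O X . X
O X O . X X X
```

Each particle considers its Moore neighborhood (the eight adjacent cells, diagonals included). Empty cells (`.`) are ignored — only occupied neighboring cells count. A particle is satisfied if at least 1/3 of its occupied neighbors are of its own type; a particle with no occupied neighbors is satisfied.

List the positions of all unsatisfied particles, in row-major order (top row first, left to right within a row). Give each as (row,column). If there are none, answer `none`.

Row 0: (0,0)X 2/2 satisfied · (0,1)X 4/4 satisfied · (0,2)X 4/4 satisfied · (0,3)X 4/4 satisfied · (0,4)X 3/4 satisfied · (0,5)X 3/4 satisfied · (0,6)X 2/3 satisfied
Row 1: (1,0)X 4/4 satisfied · (1,2)X 6/6 satisfied · (1,3)X 6/6 satisfied · (1,5)O 0/7 not · (1,6)X 4/5 satisfied
Row 2: (2,0)X 3/3 satisfied · (2,1)X 4/5 satisfied · (2,3)X 3/4 satisfied · (2,4)X 4/5 satisfied · (2,5)X 4/5 satisfied · (2,6)X 3/4 satisfied
Row 3: (3,0)X 2/2 satisfied · (3,2)O 1/3 satisfied · (3,5)X 5/5 satisfied
Row 4: (4,3)O 2/4 satisfied · (4,4)X 3/4 satisfied · (4,6)X 3/3 satisfied
Row 5: (5,0)O 0/1 not · (5,1)X 0/2 not · (5,2)O 1/2 satisfied · (5,4)X 2/3 satisfied · (5,5)X 4/4 satisfied · (5,6)X 2/2 satisfied

(1,5), (5,0), (5,1)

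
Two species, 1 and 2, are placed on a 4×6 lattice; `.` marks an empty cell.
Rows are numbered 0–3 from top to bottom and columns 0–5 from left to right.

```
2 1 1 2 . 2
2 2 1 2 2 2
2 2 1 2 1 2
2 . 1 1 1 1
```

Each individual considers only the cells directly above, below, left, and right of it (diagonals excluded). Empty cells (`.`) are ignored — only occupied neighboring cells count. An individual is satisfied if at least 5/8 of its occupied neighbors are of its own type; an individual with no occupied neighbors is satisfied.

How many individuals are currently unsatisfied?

10

(0,0)2 1/2 ✗
(0,1)1 1/3 ✗
(0,2)1 2/3 ✓
(0,3)2 1/2 ✗
(0,5)2 1/1 ✓
(1,0)2 3/3 ✓
(1,1)2 2/4 ✗
(1,2)1 2/4 ✗
(1,3)2 3/4 ✓
(1,4)2 2/3 ✓
(1,5)2 3/3 ✓
(2,0)2 3/3 ✓
(2,1)2 2/3 ✓
(2,2)1 2/4 ✗
(2,3)2 1/4 ✗
(2,4)1 1/4 ✗
(2,5)2 1/3 ✗
(3,0)2 1/1 ✓
(3,2)1 2/2 ✓
(3,3)1 2/3 ✓
(3,4)1 3/3 ✓
(3,5)1 1/2 ✗
Unsatisfied: (0,0), (0,1), (0,3), (1,1), (1,2), (2,2), (2,3), (2,4), (2,5), (3,5) — 10 in total.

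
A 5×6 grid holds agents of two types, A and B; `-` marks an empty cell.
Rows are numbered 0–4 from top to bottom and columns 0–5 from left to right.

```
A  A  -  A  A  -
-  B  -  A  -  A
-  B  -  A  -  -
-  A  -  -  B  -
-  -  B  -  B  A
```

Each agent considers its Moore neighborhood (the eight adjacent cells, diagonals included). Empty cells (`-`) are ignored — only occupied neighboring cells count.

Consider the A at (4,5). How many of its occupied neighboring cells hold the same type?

0

Occupied neighbors of (4,5): (3,4)=B, (4,4)=B.
Same type (A): 0 of 2.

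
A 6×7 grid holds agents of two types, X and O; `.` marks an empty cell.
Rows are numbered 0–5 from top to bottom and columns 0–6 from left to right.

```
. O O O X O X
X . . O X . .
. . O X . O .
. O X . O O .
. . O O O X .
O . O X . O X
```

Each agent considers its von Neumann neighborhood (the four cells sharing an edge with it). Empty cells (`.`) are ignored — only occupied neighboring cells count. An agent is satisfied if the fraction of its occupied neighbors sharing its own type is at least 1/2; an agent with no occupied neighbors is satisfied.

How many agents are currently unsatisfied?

12

(0,1)O 1/1 satisfied
(0,2)O 2/2 satisfied
(0,3)O 2/3 satisfied
(0,4)X 1/3 not
(0,5)O 0/2 not
(0,6)X 0/1 not
(1,0)X 0/0 satisfied
(1,3)O 1/3 not
(1,4)X 1/2 satisfied
(2,2)O 0/2 not
(2,3)X 0/2 not
(2,5)O 1/1 satisfied
(3,1)O 0/1 not
(3,2)X 0/3 not
(3,4)O 2/2 satisfied
(3,5)O 2/3 satisfied
(4,2)O 2/3 satisfied
(4,3)O 2/3 satisfied
(4,4)O 2/3 satisfied
(4,5)X 0/3 not
(5,0)O 0/0 satisfied
(5,2)O 1/2 satisfied
(5,3)X 0/2 not
(5,5)O 0/2 not
(5,6)X 0/1 not
Unsatisfied: (0,4), (0,5), (0,6), (1,3), (2,2), (2,3), (3,1), (3,2), (4,5), (5,3), (5,5), (5,6) — 12 in total.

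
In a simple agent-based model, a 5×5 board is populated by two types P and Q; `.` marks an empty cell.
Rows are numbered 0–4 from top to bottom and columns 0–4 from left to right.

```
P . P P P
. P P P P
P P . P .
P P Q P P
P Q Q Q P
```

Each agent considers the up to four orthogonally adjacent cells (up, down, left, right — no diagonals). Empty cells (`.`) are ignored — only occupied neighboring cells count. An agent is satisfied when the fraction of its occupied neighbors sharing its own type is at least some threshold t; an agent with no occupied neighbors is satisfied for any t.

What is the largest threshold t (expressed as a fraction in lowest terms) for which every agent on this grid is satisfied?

1/3

(0,0)P — no occupied neighbors
(0,2)P 2/2
(0,3)P 3/3
(0,4)P 2/2
(1,1)P 2/2
(1,2)P 3/3
(1,3)P 4/4
(1,4)P 2/2
(2,0)P 2/2
(2,1)P 3/3
(2,3)P 2/2
(3,0)P 3/3
(3,1)P 2/4
(3,2)Q 1/3
(3,3)P 2/4
(3,4)P 2/2
(4,0)P 1/2
(4,1)Q 1/3
(4,2)Q 3/3
(4,3)Q 1/3
(4,4)P 1/2
The smallest same-type fraction is 1/3 at (3,2), which reduces to 1/3. Any threshold above that leaves this agent unsatisfied.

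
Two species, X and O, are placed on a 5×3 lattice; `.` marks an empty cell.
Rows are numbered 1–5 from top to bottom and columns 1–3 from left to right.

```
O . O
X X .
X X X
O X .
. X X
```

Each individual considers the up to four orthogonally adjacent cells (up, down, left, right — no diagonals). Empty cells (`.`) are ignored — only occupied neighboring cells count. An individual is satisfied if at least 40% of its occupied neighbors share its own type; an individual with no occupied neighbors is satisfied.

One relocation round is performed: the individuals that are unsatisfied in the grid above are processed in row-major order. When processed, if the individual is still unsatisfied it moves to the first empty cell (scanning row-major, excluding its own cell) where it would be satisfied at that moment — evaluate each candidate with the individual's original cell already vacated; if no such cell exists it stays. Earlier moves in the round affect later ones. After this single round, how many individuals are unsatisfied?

0

Initially unsatisfied (in order): (1,1), (4,1).
  (1,1) → (1,2).
  (4,1) → (1,1).
Resulting grid:
O O O
X X .
X X X
. X .
. X X
All satisfied now.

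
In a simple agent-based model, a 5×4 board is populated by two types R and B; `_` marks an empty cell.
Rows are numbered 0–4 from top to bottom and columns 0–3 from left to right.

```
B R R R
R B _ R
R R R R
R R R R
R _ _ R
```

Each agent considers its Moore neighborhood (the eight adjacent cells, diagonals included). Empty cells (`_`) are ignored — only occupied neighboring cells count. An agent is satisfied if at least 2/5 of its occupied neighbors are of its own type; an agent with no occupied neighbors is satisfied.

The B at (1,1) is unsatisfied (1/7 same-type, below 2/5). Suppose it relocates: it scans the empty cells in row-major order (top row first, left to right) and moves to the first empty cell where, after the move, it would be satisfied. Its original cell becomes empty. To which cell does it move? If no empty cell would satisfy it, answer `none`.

Vacating (1,1). Empty cells in order:
  (1,2): 0/7 same-type → still unsatisfied.
  (4,1): 0/4 same-type → still unsatisfied.
  (4,2): 0/4 same-type → still unsatisfied.

none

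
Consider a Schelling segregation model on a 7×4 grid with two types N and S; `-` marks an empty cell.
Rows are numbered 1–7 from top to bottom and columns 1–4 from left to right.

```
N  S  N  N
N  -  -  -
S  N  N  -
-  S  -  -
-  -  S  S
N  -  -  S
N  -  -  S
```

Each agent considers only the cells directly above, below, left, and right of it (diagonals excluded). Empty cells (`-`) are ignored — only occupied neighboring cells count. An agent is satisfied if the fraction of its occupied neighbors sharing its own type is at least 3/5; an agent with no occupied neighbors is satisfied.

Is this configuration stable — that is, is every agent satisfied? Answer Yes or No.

No

(1,1)N 1/2 ✗
(1,2)S 0/2 ✗
(1,3)N 1/2 ✗
(1,4)N 1/1 ✓
(2,1)N 1/2 ✗
(3,1)S 0/2 ✗
(3,2)N 1/3 ✗
(3,3)N 1/1 ✓
(4,2)S 0/1 ✗
(5,3)S 1/1 ✓
(5,4)S 2/2 ✓
(6,1)N 1/1 ✓
(6,4)S 2/2 ✓
(7,1)N 1/1 ✓
(7,4)S 1/1 ✓
For instance (1,1) has only 1/2 same-type neighbors, below 3/5.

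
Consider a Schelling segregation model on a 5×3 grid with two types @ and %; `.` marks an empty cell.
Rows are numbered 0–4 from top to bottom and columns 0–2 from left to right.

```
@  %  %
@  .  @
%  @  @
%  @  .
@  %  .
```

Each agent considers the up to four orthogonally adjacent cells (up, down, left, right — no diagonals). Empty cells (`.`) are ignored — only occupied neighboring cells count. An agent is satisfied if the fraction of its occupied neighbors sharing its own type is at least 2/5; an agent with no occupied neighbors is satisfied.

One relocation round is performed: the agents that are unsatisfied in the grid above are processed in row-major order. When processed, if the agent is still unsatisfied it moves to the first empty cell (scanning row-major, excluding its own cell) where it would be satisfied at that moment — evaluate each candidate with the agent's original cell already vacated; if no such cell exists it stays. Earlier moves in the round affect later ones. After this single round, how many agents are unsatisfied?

2

Initially unsatisfied (in order): (2,0), (3,0), (3,1), (4,0), (4,1).
  (2,0) → (4,2).
  (3,0): no empty cell satisfies it; stays.
  (3,1) → (1,1).
  (4,0) → (2,0).
  (4,1): now satisfied by earlier moves; stays.
Resulting grid:
@ % %
@ @ @
@ @ @
% . .
. % %
Unsatisfied now: (0,1), (3,0).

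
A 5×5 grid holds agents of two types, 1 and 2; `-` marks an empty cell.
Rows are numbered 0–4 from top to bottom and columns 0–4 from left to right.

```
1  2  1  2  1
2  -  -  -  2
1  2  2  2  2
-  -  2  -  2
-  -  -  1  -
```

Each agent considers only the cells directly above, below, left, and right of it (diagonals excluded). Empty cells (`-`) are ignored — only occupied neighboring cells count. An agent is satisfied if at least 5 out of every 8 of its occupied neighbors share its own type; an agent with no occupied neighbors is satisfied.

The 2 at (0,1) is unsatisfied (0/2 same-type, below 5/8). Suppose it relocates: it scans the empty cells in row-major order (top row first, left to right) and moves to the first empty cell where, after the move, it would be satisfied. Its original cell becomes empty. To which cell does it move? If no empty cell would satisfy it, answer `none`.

Vacating (0,1). Empty cells in order:
  (1,1): 2/2 same-type → satisfied — stop here.

(1,1)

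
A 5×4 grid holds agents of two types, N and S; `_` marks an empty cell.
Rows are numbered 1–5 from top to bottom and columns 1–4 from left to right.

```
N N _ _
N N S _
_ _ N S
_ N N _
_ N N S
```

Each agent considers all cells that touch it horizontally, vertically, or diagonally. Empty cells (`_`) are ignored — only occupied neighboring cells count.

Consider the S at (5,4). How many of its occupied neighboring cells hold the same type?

0

Occupied neighbors of (5,4): (4,3)=N, (5,3)=N.
Same type (S): 0 of 2.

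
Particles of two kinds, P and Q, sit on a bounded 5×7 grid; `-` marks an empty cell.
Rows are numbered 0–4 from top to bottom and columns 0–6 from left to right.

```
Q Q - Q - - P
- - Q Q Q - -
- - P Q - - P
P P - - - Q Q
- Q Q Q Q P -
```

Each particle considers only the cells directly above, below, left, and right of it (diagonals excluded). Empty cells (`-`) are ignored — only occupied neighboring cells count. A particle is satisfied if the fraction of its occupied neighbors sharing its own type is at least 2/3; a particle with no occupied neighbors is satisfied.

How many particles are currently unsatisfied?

10

(0,0)Q 1/1 ok
(0,1)Q 1/1 ok
(0,3)Q 1/1 ok
(0,6)P 0/0 ok
(1,2)Q 1/2 unhappy
(1,3)Q 4/4 ok
(1,4)Q 1/1 ok
(2,2)P 0/2 unhappy
(2,3)Q 1/2 unhappy
(2,6)P 0/1 unhappy
(3,0)P 1/1 ok
(3,1)P 1/2 unhappy
(3,5)Q 1/2 unhappy
(3,6)Q 1/2 unhappy
(4,1)Q 1/2 unhappy
(4,2)Q 2/2 ok
(4,3)Q 2/2 ok
(4,4)Q 1/2 unhappy
(4,5)P 0/2 unhappy
Unsatisfied: (1,2), (2,2), (2,3), (2,6), (3,1), (3,5), (3,6), (4,1), (4,4), (4,5) — 10 in total.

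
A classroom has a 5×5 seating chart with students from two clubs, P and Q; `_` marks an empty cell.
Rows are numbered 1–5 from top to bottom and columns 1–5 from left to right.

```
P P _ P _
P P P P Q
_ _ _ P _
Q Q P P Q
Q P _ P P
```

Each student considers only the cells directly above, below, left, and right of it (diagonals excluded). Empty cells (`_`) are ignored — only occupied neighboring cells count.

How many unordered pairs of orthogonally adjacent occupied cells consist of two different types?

Scan each occupied cell's neighbors to the right and below so each pair is counted once.
From row 1: 0 unlike of 4 pairs (running 0/4).
From row 2: 1 unlike of 5 pairs (running 1/9).
From row 3: 0 unlike of 1 pairs (running 1/10).
From row 4: 4 unlike of 8 pairs (running 5/18).
From row 5: 1 unlike of 2 pairs (running 6/20).
Total adjacent occupied pairs: 20; unlike-type pairs: 6.

6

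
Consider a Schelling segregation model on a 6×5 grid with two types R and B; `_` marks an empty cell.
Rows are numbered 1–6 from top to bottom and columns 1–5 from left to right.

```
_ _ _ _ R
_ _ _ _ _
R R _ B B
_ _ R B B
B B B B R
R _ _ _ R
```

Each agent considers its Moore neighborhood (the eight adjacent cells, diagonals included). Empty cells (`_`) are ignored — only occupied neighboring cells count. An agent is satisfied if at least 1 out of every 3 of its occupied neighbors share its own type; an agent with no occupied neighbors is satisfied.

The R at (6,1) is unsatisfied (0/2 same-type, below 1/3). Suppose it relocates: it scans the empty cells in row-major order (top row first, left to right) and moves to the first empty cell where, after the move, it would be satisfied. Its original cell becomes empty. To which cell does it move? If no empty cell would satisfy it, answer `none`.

Vacating (6,1). Empty cells in order:
  (1,1): 0/0 same-type → satisfied — stop here.

(1,1)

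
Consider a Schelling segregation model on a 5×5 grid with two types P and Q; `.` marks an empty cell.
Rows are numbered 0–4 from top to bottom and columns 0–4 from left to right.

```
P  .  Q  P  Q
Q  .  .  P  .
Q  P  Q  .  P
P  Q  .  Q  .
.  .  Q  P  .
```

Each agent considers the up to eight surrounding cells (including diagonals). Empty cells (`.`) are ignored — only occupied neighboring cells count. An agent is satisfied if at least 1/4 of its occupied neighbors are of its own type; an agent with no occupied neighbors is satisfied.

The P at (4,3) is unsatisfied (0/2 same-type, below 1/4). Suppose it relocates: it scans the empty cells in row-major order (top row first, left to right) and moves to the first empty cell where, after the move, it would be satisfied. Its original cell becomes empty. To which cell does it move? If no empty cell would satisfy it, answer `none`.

Vacating (4,3). Empty cells in order:
  (0,1): 1/3 same-type → satisfied — stop here.

(0,1)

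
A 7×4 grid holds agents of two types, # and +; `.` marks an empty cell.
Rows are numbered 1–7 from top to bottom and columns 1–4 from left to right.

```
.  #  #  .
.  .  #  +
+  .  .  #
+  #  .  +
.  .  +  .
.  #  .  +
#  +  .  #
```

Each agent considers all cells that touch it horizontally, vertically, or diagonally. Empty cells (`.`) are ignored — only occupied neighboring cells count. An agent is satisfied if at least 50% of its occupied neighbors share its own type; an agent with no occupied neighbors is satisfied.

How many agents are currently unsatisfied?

Row 1: (1,2)# 2/2 ok · (1,3)# 2/3 ok
Row 2: (2,3)# 3/4 ok · (2,4)+ 0/3 unhappy
Row 3: (3,1)+ 1/2 ok · (3,4)# 1/3 unhappy
Row 4: (4,1)+ 1/2 ok · (4,2)# 0/3 unhappy · (4,4)+ 1/2 ok
Row 5: (5,3)+ 2/4 ok
Row 6: (6,2)# 1/3 unhappy · (6,4)+ 1/2 ok
Row 7: (7,1)# 1/2 ok · (7,2)+ 0/2 unhappy · (7,4)# 0/1 unhappy
Unsatisfied: (2,4), (3,4), (4,2), (6,2), (7,2), (7,4) — 6 in total.

6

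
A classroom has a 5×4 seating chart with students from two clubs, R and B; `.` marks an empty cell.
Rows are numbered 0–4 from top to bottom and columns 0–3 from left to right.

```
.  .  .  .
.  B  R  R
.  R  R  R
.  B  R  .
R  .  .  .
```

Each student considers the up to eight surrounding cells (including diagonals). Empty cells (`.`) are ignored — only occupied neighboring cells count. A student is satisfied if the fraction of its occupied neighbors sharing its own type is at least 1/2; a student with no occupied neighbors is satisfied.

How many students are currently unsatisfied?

3

Row 1: (1,1)B 0/3 unhappy · (1,2)R 4/5 ok · (1,3)R 3/3 ok
Row 2: (2,1)R 3/5 ok · (2,2)R 5/7 ok · (2,3)R 4/4 ok
Row 3: (3,1)B 0/4 unhappy · (3,2)R 3/4 ok
Row 4: (4,0)R 0/1 unhappy
Unsatisfied: (1,1), (3,1), (4,0) — 3 in total.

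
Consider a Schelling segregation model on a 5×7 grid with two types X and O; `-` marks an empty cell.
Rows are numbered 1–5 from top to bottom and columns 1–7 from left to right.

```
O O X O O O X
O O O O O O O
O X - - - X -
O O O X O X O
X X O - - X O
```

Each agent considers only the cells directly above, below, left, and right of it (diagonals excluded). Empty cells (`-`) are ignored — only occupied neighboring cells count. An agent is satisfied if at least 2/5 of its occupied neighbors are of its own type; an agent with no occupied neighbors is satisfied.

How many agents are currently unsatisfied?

6

(1,1)O 2/2 satisfied
(1,2)O 2/3 satisfied
(1,3)X 0/3 not
(1,4)O 2/3 satisfied
(1,5)O 3/3 satisfied
(1,6)O 2/3 satisfied
(1,7)X 0/2 not
(2,1)O 3/3 satisfied
(2,2)O 3/4 satisfied
(2,3)O 2/3 satisfied
(2,4)O 3/3 satisfied
(2,5)O 3/3 satisfied
(2,6)O 3/4 satisfied
(2,7)O 1/2 satisfied
(3,1)O 2/3 satisfied
(3,2)X 0/3 not
(3,6)X 1/2 satisfied
(4,1)O 2/3 satisfied
(4,2)O 2/4 satisfied
(4,3)O 2/3 satisfied
(4,4)X 0/2 not
(4,5)O 0/2 not
(4,6)X 2/4 satisfied
(4,7)O 1/2 satisfied
(5,1)X 1/2 satisfied
(5,2)X 1/3 not
(5,3)O 1/2 satisfied
(5,6)X 1/2 satisfied
(5,7)O 1/2 satisfied
Unsatisfied: (1,3), (1,7), (3,2), (4,4), (4,5), (5,2) — 6 in total.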